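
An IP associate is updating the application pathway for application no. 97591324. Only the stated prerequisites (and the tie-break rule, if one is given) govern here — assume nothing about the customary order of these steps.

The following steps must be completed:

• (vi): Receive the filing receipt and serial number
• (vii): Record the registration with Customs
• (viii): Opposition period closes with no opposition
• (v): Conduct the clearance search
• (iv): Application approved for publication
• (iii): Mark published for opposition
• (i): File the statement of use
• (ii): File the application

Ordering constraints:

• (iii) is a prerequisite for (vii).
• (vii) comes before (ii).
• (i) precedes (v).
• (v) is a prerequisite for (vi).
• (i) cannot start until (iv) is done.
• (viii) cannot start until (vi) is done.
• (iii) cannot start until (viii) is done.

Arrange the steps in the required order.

(iv) (i) (v) (vi) (viii) (iii) (vii) (ii)

Only (iv) has no prerequisites, so it is first.
Next only (i) has its prerequisites met → (i).
That leaves (v) as the only ready step → (v).
(vi) needed (v), now all done → (vi).
(viii) is the only step now ready → (viii).
Next only (iii) has its prerequisites met → (iii).
(vii) needed (iii), now all done → (vii).
(ii) needed (vii), now all done → (ii).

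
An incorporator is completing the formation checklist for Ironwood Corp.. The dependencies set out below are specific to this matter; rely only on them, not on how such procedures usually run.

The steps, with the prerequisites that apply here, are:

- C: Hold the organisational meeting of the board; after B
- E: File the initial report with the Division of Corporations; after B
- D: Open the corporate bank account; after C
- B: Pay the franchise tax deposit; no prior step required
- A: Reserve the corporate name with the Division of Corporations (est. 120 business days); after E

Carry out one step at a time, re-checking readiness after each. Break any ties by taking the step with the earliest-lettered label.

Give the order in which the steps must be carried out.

B, C, D, E, A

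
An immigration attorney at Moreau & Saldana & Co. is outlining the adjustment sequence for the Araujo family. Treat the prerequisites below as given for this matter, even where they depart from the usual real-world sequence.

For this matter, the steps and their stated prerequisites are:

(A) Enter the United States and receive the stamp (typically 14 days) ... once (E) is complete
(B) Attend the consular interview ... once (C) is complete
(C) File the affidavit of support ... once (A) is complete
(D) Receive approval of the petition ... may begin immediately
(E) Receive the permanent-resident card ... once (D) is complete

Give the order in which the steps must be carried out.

(D) → (E) → (A) → (C) → (B)

(D) is the only step with nothing outstanding, so it goes first.
(E) is the only step now ready → (E).
(A) needed (E), now all done → (A).
(C) is the only step now ready → (C).
(B) needed (C), now all done → (B).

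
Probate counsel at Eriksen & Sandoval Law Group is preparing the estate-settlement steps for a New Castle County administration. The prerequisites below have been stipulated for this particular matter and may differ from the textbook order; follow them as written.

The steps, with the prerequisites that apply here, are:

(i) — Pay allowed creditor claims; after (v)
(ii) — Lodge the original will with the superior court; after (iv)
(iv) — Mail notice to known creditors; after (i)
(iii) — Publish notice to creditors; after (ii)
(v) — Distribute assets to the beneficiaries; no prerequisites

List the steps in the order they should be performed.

(v) is the only step with nothing outstanding, so it goes first.
(i) is the only step now ready → (i).
(iv) needed (i), now all done → (iv).
(ii) is the only step now ready → (ii).
(iii) needed (ii), now all done → (iii).

(v) → (i) → (iv) → (ii) → (iii)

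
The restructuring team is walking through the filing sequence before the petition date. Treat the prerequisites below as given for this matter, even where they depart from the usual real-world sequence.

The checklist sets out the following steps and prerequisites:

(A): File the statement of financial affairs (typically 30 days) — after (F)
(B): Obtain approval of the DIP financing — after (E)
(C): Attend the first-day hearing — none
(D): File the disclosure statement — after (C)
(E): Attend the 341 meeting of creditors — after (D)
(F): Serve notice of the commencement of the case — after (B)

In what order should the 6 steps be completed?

Only (C) has no prerequisites, so it is first.
(D) is the only step now ready → (D).
(E) is the only step now ready → (E).
Next only (B) has its prerequisites met → (B).
(F) needed (B), now all done → (F).
Next only (A) has its prerequisites met → (A).

(C), (D), (E), (B), (F), (A)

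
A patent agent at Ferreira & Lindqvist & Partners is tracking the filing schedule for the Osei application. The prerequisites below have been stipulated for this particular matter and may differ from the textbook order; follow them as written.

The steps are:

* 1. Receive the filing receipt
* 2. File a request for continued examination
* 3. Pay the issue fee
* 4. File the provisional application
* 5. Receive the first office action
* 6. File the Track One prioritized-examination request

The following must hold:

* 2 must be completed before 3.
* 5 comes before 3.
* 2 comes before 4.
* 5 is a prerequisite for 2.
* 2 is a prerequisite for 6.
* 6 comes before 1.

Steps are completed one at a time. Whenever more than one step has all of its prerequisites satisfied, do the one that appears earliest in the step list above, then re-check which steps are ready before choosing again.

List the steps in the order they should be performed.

5 2 3 4 6 1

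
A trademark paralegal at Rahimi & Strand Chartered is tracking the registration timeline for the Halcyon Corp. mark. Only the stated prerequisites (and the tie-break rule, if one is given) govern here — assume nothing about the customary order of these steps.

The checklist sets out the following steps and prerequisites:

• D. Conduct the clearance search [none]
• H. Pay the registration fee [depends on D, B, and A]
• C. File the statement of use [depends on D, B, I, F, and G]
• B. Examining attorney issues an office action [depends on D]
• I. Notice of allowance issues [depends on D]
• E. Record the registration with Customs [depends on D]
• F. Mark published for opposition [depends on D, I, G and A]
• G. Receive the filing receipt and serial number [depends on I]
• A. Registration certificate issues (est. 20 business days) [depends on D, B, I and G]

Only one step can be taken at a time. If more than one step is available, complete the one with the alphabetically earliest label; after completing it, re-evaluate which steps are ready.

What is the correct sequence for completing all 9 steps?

Only D has no prerequisites, so it is first.
Now B, E and I have their prerequisites met. B has the earlier label, so B next.
Ready: E and I. E has the earlier label → E.
I is the only step now ready → I.
Next only G has its prerequisites met → G.
A is the only step now ready → A.
Now F and H have their prerequisites met. F has the earlier label, so F next.
Ready: C and H. C has the earlier label → C.
H needed A, B and D, now all done → H.

D B E I G A F C H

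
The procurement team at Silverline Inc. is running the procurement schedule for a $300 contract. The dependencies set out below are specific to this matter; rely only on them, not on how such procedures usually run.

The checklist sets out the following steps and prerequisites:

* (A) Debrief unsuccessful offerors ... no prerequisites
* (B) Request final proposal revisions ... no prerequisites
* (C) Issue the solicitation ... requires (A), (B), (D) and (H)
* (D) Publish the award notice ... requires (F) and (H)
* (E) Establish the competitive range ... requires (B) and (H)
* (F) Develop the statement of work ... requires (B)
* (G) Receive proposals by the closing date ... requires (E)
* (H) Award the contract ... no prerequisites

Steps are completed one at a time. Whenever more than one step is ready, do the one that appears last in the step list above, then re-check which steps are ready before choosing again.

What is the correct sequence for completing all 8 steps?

(H) → (B) → (F) → (E) → (G) → (D) → (A) → (C)

Nothing is required for (H), (B) and (A). (H) is listed later → (H) first.
Now (B) and (A) have their prerequisites met. (B) is listed later, so (B) next.
(F) and (E) now also ready, so the ready set is {(F), (E), (A)}; (F) is listed later → (F).
Now (E), (D) and (A) have their prerequisites met. (E) is listed later, so (E) next.
(G), (D) and (A) are all available; (G) is listed later → (G).
Ready: (D) and (A). (D) is listed later → (D).
(A) is the only step now ready → (A).
(C) needed (H), (D), (B) and (A), now all done → (C).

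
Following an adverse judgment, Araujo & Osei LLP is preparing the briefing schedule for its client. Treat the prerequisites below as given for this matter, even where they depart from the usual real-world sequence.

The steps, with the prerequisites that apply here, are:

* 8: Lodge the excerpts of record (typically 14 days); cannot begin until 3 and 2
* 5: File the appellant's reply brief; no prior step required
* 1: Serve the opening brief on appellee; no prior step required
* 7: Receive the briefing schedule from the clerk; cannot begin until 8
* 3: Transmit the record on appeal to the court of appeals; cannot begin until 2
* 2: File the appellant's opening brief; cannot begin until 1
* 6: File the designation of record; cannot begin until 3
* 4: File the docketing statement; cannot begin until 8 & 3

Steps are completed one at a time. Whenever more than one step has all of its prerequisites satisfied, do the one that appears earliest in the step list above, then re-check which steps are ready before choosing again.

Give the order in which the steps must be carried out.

5 1 2 3 8 7 6 4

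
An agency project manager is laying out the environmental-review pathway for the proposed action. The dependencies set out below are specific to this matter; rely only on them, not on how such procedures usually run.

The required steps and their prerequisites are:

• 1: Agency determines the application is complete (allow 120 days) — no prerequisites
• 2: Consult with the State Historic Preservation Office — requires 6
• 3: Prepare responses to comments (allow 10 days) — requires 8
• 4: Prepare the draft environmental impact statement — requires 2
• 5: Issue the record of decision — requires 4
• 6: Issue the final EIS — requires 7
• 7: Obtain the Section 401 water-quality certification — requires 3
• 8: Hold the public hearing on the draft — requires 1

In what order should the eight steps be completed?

1 → 8 → 3 → 7 → 6 → 2 → 4 → 5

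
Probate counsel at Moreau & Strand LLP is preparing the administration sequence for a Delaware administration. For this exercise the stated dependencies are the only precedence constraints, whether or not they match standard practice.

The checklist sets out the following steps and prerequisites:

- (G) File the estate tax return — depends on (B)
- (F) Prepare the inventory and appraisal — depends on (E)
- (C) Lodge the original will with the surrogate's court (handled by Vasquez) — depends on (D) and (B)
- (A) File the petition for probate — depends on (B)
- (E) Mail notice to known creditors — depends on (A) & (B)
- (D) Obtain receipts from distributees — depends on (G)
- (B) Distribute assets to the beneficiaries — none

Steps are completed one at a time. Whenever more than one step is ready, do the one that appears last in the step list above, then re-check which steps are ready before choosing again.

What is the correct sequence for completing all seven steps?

Only (B) has no prerequisites, so it is first.
Now (A) and (G) have their prerequisites met. (A) is listed later, so (A) next.
(E) and (G) are both available; (E) is listed later → (E).
Ready: (F) and (G). (F) is listed later → (F).
(G) is the only step now ready → (G).
Next only (D) has its prerequisites met → (D).
Next only (C) has its prerequisites met → (C).

(B) (A) (E) (F) (G) (D) (C)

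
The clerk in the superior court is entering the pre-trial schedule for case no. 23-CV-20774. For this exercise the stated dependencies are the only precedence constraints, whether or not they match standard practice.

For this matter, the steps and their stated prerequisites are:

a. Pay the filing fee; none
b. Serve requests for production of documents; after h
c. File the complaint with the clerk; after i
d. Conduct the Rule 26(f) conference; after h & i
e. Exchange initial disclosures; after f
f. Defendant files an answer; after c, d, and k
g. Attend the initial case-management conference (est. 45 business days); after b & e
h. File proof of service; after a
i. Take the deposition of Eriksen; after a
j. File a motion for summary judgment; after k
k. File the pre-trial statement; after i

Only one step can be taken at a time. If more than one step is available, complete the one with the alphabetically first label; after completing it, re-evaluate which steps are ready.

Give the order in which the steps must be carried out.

a → h → b → i → c → d → k → f → e → g → j

Only a has no prerequisites, so it is first.
Ready: h and i. h has the earlier label → h.
b now also ready, so the ready set is {b, i}; b has the earlier label → b.
i needed a, now all done → i.
c, d and k are all available; c has the earlier label → c.
d and k are both available; d has the earlier label → d.
k needed i, now all done → k.
Ready: f and j. f has the earlier label → f.
e now also ready, so the ready set is {e, j}; e has the earlier label → e.
g now also ready, so the ready set is {g, j}; g has the earlier label → g.
Next only j has its prerequisites met → j.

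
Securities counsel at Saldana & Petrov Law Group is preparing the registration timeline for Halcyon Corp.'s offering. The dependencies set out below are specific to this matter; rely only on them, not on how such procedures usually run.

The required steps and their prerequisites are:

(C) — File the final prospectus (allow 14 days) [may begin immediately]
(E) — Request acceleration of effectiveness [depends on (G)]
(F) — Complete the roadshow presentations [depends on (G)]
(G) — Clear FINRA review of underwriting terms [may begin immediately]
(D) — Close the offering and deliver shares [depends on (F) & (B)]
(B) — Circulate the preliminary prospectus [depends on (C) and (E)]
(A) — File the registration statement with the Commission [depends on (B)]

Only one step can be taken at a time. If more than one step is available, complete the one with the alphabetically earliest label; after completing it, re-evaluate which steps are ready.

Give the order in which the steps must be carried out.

(C), (G), (E), (B), (A), (F), (D)

Nothing is required for (C) and (G). (C) has the earlier label → (C) first.
(G) is the only step now ready → (G).
(E) and (F) are both available; (E) has the earlier label → (E).
Now (B) and (F) have their prerequisites met. (B) has the earlier label, so (B) next.
Ready: (A) and (F). (A) has the earlier label → (A).
(F) is the only step now ready → (F).
(D) needed (B) and (F), now all done → (D).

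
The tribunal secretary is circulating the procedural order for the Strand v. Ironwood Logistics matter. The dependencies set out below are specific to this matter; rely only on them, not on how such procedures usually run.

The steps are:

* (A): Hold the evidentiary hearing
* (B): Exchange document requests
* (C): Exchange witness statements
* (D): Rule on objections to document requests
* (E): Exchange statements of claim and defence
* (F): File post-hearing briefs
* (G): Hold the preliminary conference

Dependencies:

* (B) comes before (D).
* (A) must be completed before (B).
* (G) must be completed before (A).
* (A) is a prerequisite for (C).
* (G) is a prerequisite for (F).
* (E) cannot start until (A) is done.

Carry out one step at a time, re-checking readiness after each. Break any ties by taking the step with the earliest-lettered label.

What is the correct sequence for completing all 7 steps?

Only (G) has no prerequisites, so it is first.
Ready: (A) and (F). (A) has the earlier label → (A).
(B), (C) and (E) now also ready, so the ready set is {(B), (C), (E), (F)}; (B) has the earlier label → (B).
(D) now also ready, so the ready set is {(C), (D), (E), (F)}; (C) has the earlier label → (C).
Ready: (D), (E) and (F). (D) has the earlier label → (D).
Now (E) and (F) have their prerequisites met. (E) has the earlier label, so (E) next.
(F) needed (G), now all done → (F).

(G), (A), (B), (C), (D), (E), (F)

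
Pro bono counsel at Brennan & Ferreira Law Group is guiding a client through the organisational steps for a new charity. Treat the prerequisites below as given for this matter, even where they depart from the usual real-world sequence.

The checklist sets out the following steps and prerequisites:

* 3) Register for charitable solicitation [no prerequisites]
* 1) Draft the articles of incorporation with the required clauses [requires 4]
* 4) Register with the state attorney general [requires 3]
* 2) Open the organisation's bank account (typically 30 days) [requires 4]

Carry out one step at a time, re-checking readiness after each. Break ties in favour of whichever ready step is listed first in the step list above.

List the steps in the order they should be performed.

3 is the only step with nothing outstanding, so it goes first.
4 is the only step now ready → 4.
Now 1 and 2 have their prerequisites met. 1 is listed earlier, so 1 next.
Next only 2 has its prerequisites met → 2.

3, 4, 1, 2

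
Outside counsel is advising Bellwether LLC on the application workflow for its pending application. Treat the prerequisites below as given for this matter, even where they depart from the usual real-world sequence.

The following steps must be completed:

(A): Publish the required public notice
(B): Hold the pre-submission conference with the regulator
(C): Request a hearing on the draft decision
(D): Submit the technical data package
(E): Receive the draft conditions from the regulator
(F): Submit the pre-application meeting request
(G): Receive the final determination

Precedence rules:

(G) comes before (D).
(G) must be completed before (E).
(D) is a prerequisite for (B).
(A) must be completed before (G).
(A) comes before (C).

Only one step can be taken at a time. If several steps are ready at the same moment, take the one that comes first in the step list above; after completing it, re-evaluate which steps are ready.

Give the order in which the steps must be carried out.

(A) (C) (F) (G) (D) (B) (E)

Nothing is required for (A) and (F). (A) is listed earlier → (A) first.
(C) and (G) now also ready, so the ready set is {(C), (F), (G)}; (C) is listed earlier → (C).
Now (F) and (G) have their prerequisites met. (F) is listed earlier, so (F) next.
That leaves (G) as the only ready step → (G).
(D) and (E) are both available; (D) is listed earlier → (D).
Ready: (B) and (E). (B) is listed earlier → (B).
(E) needed (G), now all done → (E).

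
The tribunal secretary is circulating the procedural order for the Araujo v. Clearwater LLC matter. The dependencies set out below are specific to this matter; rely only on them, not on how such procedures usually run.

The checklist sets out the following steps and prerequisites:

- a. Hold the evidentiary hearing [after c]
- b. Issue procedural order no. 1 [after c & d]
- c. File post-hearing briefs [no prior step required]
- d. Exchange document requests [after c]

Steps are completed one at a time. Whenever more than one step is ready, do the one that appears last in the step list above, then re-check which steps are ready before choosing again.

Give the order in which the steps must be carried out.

Only c has no prerequisites, so it is first.
d and a are both available; d is listed later → d.
b now also ready, so the ready set is {b, a}; b is listed later → b.
Next only a has its prerequisites met → a.

c, d, b, a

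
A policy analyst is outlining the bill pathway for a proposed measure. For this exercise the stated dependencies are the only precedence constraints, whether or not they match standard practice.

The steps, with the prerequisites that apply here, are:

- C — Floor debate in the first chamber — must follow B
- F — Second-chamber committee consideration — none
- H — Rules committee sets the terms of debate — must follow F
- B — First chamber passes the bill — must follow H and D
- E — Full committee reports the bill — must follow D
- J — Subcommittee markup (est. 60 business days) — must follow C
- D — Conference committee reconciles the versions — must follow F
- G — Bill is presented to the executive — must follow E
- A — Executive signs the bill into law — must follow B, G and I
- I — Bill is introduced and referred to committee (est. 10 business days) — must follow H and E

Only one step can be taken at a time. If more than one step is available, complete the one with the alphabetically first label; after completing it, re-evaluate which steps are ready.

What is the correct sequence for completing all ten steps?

F → D → E → G → H → B → C → I → A → J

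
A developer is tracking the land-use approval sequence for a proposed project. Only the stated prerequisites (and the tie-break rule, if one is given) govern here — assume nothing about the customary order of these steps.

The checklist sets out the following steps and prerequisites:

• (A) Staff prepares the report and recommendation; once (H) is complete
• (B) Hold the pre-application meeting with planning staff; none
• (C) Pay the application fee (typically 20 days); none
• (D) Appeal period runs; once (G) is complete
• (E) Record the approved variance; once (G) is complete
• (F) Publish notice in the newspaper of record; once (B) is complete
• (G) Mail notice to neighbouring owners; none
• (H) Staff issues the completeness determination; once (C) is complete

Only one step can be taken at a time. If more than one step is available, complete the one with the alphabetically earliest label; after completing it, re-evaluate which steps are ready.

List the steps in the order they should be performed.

(B), (C), (F), (G), (D), (E), (H), (A)

(B), (C) and (G) have no prerequisites; (B) has the earlier label, so (B) is first.
(F) now also ready, so the ready set is {(C), (F), (G)}; (C) has the earlier label → (C).
(H) now also ready, so the ready set is {(F), (G), (H)}; (F) has the earlier label → (F).
Ready: (G) and (H). (G) has the earlier label → (G).
(D) and (E) now also ready, so the ready set is {(D), (E), (H)}; (D) has the earlier label → (D).
Ready: (E) and (H). (E) has the earlier label → (E).
(H) needed (C), now all done → (H).
Next only (A) has its prerequisites met → (A).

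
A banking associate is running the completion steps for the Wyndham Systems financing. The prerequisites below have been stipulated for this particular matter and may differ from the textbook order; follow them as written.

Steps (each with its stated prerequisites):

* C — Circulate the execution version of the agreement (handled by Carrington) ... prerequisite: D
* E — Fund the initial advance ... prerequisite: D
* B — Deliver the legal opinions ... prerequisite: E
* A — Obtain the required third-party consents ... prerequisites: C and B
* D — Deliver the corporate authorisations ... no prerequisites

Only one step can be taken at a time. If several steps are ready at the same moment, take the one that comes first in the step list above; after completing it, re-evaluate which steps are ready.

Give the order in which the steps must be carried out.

D, C, E, B, A

D has no prerequisites → D first.
Now C and E have their prerequisites met. C is listed earlier, so C next.
E needed D, now all done → E.
B is the only step now ready → B.
A is the only step now ready → A.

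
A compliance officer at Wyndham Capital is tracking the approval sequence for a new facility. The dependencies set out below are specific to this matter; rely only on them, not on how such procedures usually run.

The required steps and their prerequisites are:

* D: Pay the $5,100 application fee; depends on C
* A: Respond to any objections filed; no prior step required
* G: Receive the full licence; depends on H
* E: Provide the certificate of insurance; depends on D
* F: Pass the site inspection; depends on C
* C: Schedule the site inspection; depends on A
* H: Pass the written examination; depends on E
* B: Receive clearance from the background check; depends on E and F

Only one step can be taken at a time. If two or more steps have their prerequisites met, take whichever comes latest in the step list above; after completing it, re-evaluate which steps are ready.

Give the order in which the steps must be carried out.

A, C, F, D, E, B, H, G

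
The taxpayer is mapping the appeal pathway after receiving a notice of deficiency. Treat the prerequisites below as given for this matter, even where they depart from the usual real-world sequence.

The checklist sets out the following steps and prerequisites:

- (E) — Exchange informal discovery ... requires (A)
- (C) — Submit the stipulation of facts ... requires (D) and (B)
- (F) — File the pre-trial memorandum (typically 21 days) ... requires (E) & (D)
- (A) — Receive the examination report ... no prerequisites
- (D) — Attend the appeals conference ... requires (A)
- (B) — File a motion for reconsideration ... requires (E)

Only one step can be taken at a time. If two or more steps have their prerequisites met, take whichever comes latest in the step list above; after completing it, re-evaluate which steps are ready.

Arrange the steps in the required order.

(A), (D), (E), (B), (F), (C)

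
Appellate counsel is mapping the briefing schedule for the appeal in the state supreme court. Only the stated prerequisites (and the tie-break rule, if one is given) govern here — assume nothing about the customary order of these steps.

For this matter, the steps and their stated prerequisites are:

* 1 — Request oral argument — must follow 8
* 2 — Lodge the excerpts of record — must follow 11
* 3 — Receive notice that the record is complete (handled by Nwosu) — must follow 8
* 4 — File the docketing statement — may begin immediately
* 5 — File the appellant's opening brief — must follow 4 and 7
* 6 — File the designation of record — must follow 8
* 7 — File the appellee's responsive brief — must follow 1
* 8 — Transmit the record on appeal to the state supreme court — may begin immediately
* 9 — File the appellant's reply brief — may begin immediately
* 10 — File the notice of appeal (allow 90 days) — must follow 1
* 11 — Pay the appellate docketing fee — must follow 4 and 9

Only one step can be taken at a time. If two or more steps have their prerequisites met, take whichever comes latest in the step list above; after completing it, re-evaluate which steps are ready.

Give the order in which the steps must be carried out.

9 → 8 → 6 → 4 → 11 → 3 → 2 → 1 → 10 → 7 → 5

Nothing is required for 9, 8 and 4. 9 is listed later → 9 first.
8 and 4 are both available; 8 is listed later → 8.
Ready: 6, 4, 3 and 1. 6 is listed later → 6.
Ready: 4, 3 and 1. 4 is listed later → 4.
11, 3 and 1 are all available; 11 is listed later → 11.
3, 2 and 1 are all available; 3 is listed later → 3.
Now 2 and 1 have their prerequisites met. 2 is listed later, so 2 next.
That leaves 1 as the only ready step → 1.
Ready: 10 and 7. 10 is listed later → 10.
Next only 7 has its prerequisites met → 7.
5 needed 7 and 4, now all done → 5.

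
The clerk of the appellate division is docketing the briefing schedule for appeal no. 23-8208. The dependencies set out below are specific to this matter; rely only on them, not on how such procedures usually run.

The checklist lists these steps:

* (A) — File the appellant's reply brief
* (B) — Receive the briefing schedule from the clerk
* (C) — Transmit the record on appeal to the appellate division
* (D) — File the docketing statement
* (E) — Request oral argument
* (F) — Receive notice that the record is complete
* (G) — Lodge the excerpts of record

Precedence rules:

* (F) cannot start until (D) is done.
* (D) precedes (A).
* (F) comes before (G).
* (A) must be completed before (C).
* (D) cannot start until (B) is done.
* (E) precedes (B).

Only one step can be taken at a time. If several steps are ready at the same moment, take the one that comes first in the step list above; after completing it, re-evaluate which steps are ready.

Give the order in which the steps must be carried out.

(E) (B) (D) (A) (C) (F) (G)

Only (E) has no prerequisites, so it is first.
(B) needed (E), now all done → (B).
That leaves (D) as the only ready step → (D).
Ready: (A) and (F). (A) is listed earlier → (A).
(C) now also ready, so the ready set is {(C), (F)}; (C) is listed earlier → (C).
(F) needed (D), now all done → (F).
(G) needed (F), now all done → (G).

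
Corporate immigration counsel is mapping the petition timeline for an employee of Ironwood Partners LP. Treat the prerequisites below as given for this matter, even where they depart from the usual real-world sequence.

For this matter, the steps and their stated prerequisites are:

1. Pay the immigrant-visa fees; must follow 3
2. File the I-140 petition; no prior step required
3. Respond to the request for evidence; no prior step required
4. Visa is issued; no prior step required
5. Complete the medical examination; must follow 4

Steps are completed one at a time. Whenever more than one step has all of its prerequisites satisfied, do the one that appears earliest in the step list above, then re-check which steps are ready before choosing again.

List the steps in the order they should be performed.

2 → 3 → 1 → 4 → 5

Nothing is required for 2, 3 and 4. 2 is listed earlier → 2 first.
Ready: 3 and 4. 3 is listed earlier → 3.
Ready: 1 and 4. 1 is listed earlier → 1.
Next only 4 has its prerequisites met → 4.
5 needed 4, now all done → 5.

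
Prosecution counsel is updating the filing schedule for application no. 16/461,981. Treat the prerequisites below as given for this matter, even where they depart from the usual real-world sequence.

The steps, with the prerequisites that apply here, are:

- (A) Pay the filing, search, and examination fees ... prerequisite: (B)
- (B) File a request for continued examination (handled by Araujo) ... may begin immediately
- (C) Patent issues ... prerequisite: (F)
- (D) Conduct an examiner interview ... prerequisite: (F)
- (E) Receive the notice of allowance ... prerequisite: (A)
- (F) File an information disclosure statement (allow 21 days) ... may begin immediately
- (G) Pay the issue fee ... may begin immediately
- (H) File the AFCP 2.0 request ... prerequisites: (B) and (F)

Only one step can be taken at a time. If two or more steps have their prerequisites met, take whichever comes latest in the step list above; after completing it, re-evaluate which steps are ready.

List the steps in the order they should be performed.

(G), (F), (D), (C), (B), (H), (A), (E)

Nothing is required for (G), (F) and (B). (G) is listed later → (G) first.
Now (F) and (B) have their prerequisites met. (F) is listed later, so (F) next.
(D) and (C) now also ready, so the ready set is {(D), (C), (B)}; (D) is listed later → (D).
Now (C) and (B) have their prerequisites met. (C) is listed later, so (C) next.
That leaves (B) as the only ready step → (B).
Ready: (H) and (A). (H) is listed later → (H).
(A) needed (B), now all done → (A).
That leaves (E) as the only ready step → (E).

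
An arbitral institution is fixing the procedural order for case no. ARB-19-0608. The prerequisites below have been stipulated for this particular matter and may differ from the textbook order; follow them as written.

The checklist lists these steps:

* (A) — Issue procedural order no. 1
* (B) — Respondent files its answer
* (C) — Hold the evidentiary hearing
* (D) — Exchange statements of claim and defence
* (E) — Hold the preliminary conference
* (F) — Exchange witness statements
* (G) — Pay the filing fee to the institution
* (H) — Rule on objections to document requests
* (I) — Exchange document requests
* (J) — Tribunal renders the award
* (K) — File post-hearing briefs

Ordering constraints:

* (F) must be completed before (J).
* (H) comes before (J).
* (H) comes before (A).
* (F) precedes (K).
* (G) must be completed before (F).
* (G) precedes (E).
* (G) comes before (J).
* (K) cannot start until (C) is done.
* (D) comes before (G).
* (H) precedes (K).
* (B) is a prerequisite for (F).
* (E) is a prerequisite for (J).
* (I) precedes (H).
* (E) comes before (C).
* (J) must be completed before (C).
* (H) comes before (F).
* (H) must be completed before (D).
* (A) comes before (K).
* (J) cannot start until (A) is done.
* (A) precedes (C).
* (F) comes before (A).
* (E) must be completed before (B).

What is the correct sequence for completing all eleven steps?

(I), (H), (D), (G), (E), (B), (F), (A), (J), (C), (K)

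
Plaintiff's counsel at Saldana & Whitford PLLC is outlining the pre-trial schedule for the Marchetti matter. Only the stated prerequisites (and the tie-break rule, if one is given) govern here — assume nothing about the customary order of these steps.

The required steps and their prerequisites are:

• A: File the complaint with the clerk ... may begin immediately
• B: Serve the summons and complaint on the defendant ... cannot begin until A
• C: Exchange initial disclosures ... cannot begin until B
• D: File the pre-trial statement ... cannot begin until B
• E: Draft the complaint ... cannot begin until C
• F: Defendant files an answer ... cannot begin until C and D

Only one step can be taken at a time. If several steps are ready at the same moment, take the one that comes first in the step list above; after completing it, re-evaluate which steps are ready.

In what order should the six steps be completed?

A B C D E F

Only A has no prerequisites, so it is first.
Next only B has its prerequisites met → B.
Now C and D have their prerequisites met. C is listed earlier, so C next.
E now also ready, so the ready set is {D, E}; D is listed earlier → D.
Now E and F have their prerequisites met. E is listed earlier, so E next.
Next only F has its prerequisites met → F.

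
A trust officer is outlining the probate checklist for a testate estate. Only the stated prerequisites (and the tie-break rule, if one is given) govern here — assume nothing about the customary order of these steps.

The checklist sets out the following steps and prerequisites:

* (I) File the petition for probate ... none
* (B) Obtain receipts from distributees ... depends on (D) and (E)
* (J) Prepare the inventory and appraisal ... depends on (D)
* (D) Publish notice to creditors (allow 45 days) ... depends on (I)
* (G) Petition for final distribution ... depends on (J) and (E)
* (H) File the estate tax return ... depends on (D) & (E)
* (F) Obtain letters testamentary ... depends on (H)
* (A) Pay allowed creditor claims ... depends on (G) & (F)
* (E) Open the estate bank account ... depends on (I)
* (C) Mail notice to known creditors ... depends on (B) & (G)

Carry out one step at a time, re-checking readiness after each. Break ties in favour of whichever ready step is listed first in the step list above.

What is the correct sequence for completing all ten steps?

(I), (D), (J), (E), (B), (G), (H), (F), (A), (C)

Only (I) has no prerequisites, so it is first.
(D) and (E) are both available; (D) is listed earlier → (D).
Now (J) and (E) have their prerequisites met. (J) is listed earlier, so (J) next.
(E) is the only step now ready → (E).
Now (B), (G) and (H) have their prerequisites met. (B) is listed earlier, so (B) next.
(G) and (H) are both available; (G) is listed earlier → (G).
(H) and (C) are both available; (H) is listed earlier → (H).
(F) and (C) are both available; (F) is listed earlier → (F).
Ready: (A) and (C). (A) is listed earlier → (A).
(C) needed (B) and (G), now all done → (C).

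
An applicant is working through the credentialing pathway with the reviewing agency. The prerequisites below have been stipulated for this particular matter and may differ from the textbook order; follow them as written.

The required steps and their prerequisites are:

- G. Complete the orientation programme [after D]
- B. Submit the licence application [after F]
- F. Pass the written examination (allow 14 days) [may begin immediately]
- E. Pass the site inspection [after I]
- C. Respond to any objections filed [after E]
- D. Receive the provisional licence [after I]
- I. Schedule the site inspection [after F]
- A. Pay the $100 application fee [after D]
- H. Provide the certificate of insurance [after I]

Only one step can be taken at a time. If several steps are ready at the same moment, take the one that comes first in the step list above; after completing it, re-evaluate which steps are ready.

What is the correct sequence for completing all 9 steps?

F is the only step with nothing outstanding, so it goes first.
B and I are both available; B is listed earlier → B.
Next only I has its prerequisites met → I.
Ready: E, D and H. E is listed earlier → E.
Now C, D and H have their prerequisites met. C is listed earlier, so C next.
Ready: D and H. D is listed earlier → D.
Now G, A and H have their prerequisites met. G is listed earlier, so G next.
Ready: A and H. A is listed earlier → A.
That leaves H as the only ready step → H.

F → B → I → E → C → D → G → A → H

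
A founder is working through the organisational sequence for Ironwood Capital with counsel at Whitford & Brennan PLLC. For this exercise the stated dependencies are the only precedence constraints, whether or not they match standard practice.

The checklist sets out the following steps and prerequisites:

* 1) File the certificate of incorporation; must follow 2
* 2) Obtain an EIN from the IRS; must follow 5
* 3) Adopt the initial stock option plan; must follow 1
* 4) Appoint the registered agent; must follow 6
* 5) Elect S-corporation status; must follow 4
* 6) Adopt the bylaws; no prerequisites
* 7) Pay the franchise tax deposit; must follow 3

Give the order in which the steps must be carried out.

6 4 5 2 1 3 7

Only 6 has no prerequisites, so it is first.
4 is the only step now ready → 4.
5 needed 4, now all done → 5.
2 needed 5, now all done → 2.
1 is the only step now ready → 1.
3 needed 1, now all done → 3.
That leaves 7 as the only ready step → 7.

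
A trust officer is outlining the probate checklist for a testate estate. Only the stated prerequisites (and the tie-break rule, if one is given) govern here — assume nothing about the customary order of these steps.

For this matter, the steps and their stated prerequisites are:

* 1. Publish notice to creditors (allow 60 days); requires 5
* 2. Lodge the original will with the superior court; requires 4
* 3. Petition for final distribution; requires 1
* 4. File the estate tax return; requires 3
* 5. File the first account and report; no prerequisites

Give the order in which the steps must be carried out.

5, 1, 3, 4, 2

5 has no prerequisites → 5 first.
Next only 1 has its prerequisites met → 1.
3 needed 1, now all done → 3.
Next only 4 has its prerequisites met → 4.
2 is the only step now ready → 2.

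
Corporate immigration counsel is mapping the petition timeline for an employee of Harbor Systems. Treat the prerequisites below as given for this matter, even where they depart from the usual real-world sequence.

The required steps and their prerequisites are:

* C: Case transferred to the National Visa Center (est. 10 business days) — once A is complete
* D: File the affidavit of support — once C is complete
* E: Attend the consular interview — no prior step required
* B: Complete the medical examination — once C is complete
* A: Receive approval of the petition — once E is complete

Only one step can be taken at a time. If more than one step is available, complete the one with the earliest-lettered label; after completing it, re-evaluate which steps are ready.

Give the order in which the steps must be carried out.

E → A → C → B → D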